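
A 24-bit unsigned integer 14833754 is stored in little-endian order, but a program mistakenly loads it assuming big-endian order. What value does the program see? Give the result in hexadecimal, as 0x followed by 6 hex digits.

0x5A58E2

14833754 in 24-bit hexadecimal is 0xE2585A.
Stored little-endian, the bytes at ascending addresses are 5A 58 E2.
Read back as big-endian, the last byte is least significant, giving 0x5A58E2.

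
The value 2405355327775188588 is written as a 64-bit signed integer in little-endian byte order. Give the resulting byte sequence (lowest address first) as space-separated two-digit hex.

2405355327775188588 in hexadecimal, padded to 64 bits, is 0x216189ED2EA2266C.
Split into bytes (most-significant first): 21 61 89 ED 2E A2 26 6C.
In little-endian order the low byte comes first in memory.
So at ascending addresses the bytes are 6C 26 A2 2E ED 89 61 21.

6C 26 A2 2E ED 89 61 21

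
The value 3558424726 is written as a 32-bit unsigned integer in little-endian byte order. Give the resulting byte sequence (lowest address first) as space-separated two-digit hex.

3558424726 in hexadecimal, padded to 32 bits, is 0xD4194096.
Split into bytes (most-significant first): D4 19 40 96.
Little-endian: lowest address holds the least-significant byte.
So at ascending addresses the bytes are 96 40 19 D4.

96 40 19 D4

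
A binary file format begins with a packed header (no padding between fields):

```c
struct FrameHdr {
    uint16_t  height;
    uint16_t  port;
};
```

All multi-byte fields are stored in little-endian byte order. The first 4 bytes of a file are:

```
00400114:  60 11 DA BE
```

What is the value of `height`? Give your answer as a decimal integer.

4448

`height` is the first field, at byte offset 0, occupying 2 bytes.
Bytes at offsets 0..1: 60 11.
Little-endian: lowest address holds the least-significant byte.
Reassemble most-significant byte first: 11 60 → 0x1160.
0x1160 = 4448.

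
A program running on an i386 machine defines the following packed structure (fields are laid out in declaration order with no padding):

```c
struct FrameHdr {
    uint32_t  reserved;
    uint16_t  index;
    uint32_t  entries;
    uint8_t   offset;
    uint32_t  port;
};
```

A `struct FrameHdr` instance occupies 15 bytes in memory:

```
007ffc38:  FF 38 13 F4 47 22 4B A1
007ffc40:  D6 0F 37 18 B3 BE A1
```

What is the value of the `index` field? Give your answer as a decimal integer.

8775

`index` follows `reserved` (4 bytes), so it starts at byte offset 4 and occupies 2 bytes.
Bytes at offsets 4..5: 47 22.
Little-endian: lowest address holds the least-significant byte.
Reassemble most-significant byte first: 22 47 → 0x2247.
0x2247 = 8775.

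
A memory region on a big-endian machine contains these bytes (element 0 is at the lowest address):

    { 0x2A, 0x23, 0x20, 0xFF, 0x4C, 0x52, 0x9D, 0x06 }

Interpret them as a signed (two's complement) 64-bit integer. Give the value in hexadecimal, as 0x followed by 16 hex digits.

Big-endian: lowest address holds the most-significant byte.
The bytes are already most-significant first: 0x2A2320FF4C529D06.

0x2A2320FF4C529D06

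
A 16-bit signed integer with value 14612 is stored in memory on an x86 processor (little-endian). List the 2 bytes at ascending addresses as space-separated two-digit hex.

14612 in hexadecimal, padded to 16 bits, is 0x3914.
Split into bytes (most-significant first): 39 14.
In little-endian order the low byte comes first in memory.
So at ascending addresses the bytes are 14 39.

14 39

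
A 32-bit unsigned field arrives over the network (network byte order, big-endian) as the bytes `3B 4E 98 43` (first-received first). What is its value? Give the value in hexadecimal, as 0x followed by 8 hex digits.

0x3B4E9843

Big-endian: lowest address holds the most-significant byte.
The bytes are already most-significant first: 0x3B4E9843.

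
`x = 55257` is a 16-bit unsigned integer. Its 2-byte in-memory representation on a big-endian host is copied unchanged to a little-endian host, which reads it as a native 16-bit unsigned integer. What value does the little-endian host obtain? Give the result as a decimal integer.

55257 in 16-bit hexadecimal is 0xD7D9.
Stored big-endian, the bytes at ascending addresses are D7 D9.
Read back as little-endian, the first byte is least significant, giving 0xD9D7.
0xD9D7 = 55767.

55767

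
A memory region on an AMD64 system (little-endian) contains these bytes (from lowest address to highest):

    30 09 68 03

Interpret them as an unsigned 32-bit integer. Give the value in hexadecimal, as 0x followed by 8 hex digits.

Little-endian stores the least-significant byte at the lowest address.
Reassemble most-significant byte first: 03 68 09 30 → 0x03680930.

0x03680930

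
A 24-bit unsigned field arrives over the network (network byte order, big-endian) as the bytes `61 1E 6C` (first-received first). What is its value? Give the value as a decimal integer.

Big-endian: lowest address holds the most-significant byte.
The bytes are already most-significant first: 0x611E6C.
0x611E6C = 6364780.

6364780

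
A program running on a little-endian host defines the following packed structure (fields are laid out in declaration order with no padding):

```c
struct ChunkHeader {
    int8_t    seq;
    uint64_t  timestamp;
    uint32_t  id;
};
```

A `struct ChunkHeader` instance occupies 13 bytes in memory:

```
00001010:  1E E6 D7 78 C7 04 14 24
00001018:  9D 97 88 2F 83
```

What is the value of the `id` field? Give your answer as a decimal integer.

`id` follows `seq` (1 B), `timestamp` (8 B), so it starts at offset 1 + 8 = 9 and occupies 4 bytes.
Bytes at offsets 9..12: 97 88 2F 83.
Little-endian: lowest address holds the least-significant byte.
Reassemble most-significant byte first: 83 2F 88 97 → 0x832F8897.
0x832F8897 = 2200930455.

2200930455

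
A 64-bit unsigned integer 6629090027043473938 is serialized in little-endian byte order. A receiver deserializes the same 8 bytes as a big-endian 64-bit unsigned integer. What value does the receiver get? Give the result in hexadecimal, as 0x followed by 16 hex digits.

0x12CA02D64142FF5B

6629090027043473938 in 64-bit hexadecimal is 0x5BFF4241D602CA12.
Stored little-endian, the bytes at ascending addresses are 12 CA 02 D6 41 42 FF 5B.
Read back as big-endian, the last byte is least significant, giving 0x12CA02D64142FF5B.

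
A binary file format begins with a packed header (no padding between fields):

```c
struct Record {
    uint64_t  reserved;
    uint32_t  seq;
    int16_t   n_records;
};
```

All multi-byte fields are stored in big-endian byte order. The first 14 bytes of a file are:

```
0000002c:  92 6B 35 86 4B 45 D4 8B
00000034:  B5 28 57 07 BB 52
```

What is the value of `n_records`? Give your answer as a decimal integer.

-17582

`n_records` follows `reserved` (8 B), `seq` (4 B), so it starts at offset 8 + 4 = 12 and occupies 2 bytes.
Bytes at offsets 12..13: BB 52.
In big-endian order the high byte comes first in memory.
The bytes are already most-significant first: 0xBB52.
Top bit is set, so as a signed 16-bit value this is 0xBB52 − 2^16 = -17582.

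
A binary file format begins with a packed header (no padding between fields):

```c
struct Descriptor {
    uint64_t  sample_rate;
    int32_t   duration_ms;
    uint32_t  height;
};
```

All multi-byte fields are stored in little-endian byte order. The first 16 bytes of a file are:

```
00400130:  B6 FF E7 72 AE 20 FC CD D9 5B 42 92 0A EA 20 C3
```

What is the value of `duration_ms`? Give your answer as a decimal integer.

`duration_ms` follows `sample_rate` (8 bytes), so it starts at byte offset 8 and occupies 4 bytes.
Bytes at offsets 8..11: D9 5B 42 92.
Little-endian: lowest address holds the least-significant byte.
Reassemble most-significant byte first: 92 42 5B D9 → 0x92425BD9.
Top bit is set, so as a signed 32-bit value this is 0x92425BD9 − 2^32 = -1841144871.

-1841144871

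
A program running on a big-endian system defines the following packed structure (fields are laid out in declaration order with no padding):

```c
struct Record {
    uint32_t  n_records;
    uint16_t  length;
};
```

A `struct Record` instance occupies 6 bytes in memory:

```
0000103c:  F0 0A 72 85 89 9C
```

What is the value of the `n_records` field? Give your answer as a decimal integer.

4027216517

`n_records` is the first field, at byte offset 0, occupying 4 bytes.
Bytes at offsets 0..3: F0 0A 72 85.
Big-endian: lowest address holds the most-significant byte.
The bytes are already most-significant first: 0xF00A7285.
0xF00A7285 = 4027216517.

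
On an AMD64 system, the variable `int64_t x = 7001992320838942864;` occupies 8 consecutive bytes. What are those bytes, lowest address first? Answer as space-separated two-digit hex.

7001992320838942864 in hexadecimal, padded to 64 bits, is 0x612C12EAEB9E4090.
Split into bytes (most-significant first): 61 2C 12 EA EB 9E 40 90.
Little-endian: lowest address holds the least-significant byte.
So at ascending addresses the bytes are 90 40 9E EB EA 12 2C 61.

90 40 9E EB EA 12 2C 61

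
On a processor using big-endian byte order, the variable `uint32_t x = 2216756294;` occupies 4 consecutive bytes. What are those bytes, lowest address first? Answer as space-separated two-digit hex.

2216756294 in hexadecimal, padded to 32 bits, is 0x84210446.
Split into bytes (most-significant first): 84 21 04 46.
Big-endian: lowest address holds the most-significant byte.
So the memory order matches the most-significant-first order: 84 21 04 46.

84 21 04 46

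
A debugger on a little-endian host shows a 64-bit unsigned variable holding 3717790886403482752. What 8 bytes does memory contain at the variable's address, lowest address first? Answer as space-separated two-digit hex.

80 A4 43 0D 1D 3F 98 33

3717790886403482752 in hexadecimal, padded to 64 bits, is 0x33983F1D0D43A480.
Split into bytes (most-significant first): 33 98 3F 1D 0D 43 A4 80.
Little-endian: lowest address holds the least-significant byte.
So at ascending addresses the bytes are 80 A4 43 0D 1D 3F 98 33.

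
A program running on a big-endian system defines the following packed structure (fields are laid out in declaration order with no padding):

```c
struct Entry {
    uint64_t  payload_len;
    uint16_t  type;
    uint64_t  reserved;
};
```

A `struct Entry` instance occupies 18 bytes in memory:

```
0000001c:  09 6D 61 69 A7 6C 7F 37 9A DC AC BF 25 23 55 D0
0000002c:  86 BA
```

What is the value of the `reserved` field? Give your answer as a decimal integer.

12447708728769152698

`reserved` follows `payload_len` (8 B), `type` (2 B), so it starts at offset 8 + 2 = 10 and occupies 8 bytes.
Bytes at offsets 10..17: AC BF 25 23 55 D0 86 BA.
Big-endian: lowest address holds the most-significant byte.
The bytes are already most-significant first: 0xACBF252355D086BA.
0xACBF252355D086BA = 12447708728769152698.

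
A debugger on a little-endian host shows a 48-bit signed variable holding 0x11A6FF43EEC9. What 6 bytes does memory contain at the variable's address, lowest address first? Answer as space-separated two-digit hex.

C9 EE 43 FF A6 11

Split into bytes (most-significant first): 11 A6 FF 43 EE C9.
In little-endian order the low byte comes first in memory.
So at ascending addresses the bytes are C9 EE 43 FF A6 11.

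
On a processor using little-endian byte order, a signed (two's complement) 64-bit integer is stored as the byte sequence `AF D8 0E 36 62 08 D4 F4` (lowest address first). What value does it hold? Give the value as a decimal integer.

-805009215485716305

Little-endian: lowest address holds the least-significant byte.
Reassemble most-significant byte first: F4 D4 08 62 36 0E D8 AF → 0xF4D40862360ED8AF.
Top bit is set, so as a signed 64-bit value this is 0xF4D40862360ED8AF − 2^64 = -805009215485716305.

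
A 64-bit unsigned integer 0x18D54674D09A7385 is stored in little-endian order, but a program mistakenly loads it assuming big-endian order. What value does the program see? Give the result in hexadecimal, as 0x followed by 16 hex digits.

0x85739AD07446D518

Stored little-endian, the bytes at ascending addresses are 85 73 9A D0 74 46 D5 18.
Read back as big-endian, the last byte is least significant, giving 0x85739AD07446D518.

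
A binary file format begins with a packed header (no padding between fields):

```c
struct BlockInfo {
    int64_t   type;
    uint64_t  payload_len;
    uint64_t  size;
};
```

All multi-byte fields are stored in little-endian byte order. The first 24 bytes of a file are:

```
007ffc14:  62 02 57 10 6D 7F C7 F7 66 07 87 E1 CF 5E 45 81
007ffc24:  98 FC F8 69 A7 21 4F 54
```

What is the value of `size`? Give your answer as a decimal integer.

6075111425267268760

`size` follows `type` (8 B), `payload_len` (8 B), so it starts at offset 8 + 8 = 16 and occupies 8 bytes.
Bytes at offsets 16..23: 98 FC F8 69 A7 21 4F 54.
Little-endian: lowest address holds the least-significant byte.
Reassemble most-significant byte first: 54 4F 21 A7 69 F8 FC 98 → 0x544F21A769F8FC98.
0x544F21A769F8FC98 = 6075111425267268760.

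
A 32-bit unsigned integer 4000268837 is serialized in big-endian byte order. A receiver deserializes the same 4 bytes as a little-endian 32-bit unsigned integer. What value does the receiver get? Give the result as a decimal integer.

4000268837 in 32-bit hexadecimal is 0xEE6F4225.
Stored big-endian, the bytes at ascending addresses are EE 6F 42 25.
Read back as little-endian, the first byte is least significant, giving 0x25426FEE.
0x25426FEE = 625111022.

625111022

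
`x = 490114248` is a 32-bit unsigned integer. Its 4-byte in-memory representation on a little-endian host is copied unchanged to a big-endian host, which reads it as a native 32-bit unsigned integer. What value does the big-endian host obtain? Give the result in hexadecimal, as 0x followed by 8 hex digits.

0xC88C361D

490114248 in 32-bit hexadecimal is 0x1D368CC8.
Stored little-endian, the bytes at ascending addresses are C8 8C 36 1D.
Read back as big-endian, the last byte is least significant, giving 0xC88C361D.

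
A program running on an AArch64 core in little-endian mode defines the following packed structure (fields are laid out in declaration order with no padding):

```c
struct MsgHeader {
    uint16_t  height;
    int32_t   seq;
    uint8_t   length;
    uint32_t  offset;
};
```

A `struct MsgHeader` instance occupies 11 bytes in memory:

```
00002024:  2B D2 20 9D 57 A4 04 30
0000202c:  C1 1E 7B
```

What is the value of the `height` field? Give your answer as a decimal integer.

53803

`height` is the first field, at byte offset 0, occupying 2 bytes.
Bytes at offsets 0..1: 2B D2.
Little-endian: lowest address holds the least-significant byte.
Reassemble most-significant byte first: D2 2B → 0xD22B.
0xD22B = 53803.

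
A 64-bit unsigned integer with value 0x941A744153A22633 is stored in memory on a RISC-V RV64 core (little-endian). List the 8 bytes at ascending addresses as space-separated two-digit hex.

33 26 A2 53 41 74 1A 94

Split into bytes (most-significant first): 94 1A 74 41 53 A2 26 33.
Little-endian: lowest address holds the least-significant byte.
So at ascending addresses the bytes are 33 26 A2 53 41 74 1A 94.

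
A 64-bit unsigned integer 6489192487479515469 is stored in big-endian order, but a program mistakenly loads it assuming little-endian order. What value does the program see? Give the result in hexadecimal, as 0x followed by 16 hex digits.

6489192487479515469 in 64-bit hexadecimal is 0x5A0E3E2FA759994D.
Stored big-endian, the bytes at ascending addresses are 5A 0E 3E 2F A7 59 99 4D.
Read back as little-endian, the first byte is least significant, giving 0x4D9959A72F3E0E5A.

0x4D9959A72F3E0E5A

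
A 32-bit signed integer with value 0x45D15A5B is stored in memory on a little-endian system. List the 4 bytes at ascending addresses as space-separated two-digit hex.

5B 5A D1 45

Split into bytes (most-significant first): 45 D1 5A 5B.
Little-endian: lowest address holds the least-significant byte.
So at ascending addresses the bytes are 5B 5A D1 45.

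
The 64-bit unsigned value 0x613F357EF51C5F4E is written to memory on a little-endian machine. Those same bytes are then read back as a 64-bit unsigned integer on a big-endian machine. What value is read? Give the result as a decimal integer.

Stored little-endian, the bytes at ascending addresses are 4E 5F 1C F5 7E 35 3F 61.
Read back as big-endian, the last byte is least significant, giving 0x4E5F1CF57E353F61.
0x4E5F1CF57E353F61 = 5647264298455875425.

5647264298455875425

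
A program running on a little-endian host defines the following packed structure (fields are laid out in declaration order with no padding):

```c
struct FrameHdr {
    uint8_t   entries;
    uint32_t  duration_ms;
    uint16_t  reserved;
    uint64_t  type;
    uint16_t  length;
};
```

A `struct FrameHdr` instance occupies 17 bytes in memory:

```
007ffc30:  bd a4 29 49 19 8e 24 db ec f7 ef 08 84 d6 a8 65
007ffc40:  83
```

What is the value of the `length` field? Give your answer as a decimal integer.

`length` follows `entries` (1 B), `duration_ms` (4 B), `reserved` (2 B), `type` (8 B), so it starts at offset 1 + 4 + 2 + 8 = 15 and occupies 2 bytes.
Bytes at offsets 15..16: 65 83.
Little-endian stores the least-significant byte at the lowest address.
Reassemble most-significant byte first: 83 65 → 0x8365.
0x8365 = 33637.

33637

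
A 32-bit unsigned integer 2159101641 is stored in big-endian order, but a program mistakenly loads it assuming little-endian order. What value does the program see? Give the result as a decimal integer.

2159101641 in 32-bit hexadecimal is 0x80B146C9.
Stored big-endian, the bytes at ascending addresses are 80 B1 46 C9.
Read back as little-endian, the first byte is least significant, giving 0xC946B180.
0xC946B180 = 3376853376.

3376853376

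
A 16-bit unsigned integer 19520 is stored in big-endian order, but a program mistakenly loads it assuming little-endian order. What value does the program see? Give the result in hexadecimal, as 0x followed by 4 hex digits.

0x404C

19520 in 16-bit hexadecimal is 0x4C40.
Stored big-endian, the bytes at ascending addresses are 4C 40.
Read back as little-endian, the first byte is least significant, giving 0x404C.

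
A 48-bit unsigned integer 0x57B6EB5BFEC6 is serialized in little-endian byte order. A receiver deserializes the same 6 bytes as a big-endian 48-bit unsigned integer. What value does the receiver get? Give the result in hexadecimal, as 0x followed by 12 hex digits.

0xC6FE5BEBB657

Stored little-endian, the bytes at ascending addresses are C6 FE 5B EB B6 57.
Read back as big-endian, the last byte is least significant, giving 0xC6FE5BEBB657.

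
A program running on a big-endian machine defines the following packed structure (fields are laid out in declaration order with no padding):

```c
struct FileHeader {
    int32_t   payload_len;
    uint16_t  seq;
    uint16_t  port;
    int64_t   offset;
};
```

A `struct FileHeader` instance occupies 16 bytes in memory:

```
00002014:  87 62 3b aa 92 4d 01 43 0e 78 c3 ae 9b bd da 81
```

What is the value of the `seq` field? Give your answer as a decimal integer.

37453

`seq` follows `payload_len` (4 bytes), so it starts at byte offset 4 and occupies 2 bytes.
Bytes at offsets 4..5: 92 4D.
In big-endian order the high byte comes first in memory.
The bytes are already most-significant first: 0x924D.
0x924D = 37453.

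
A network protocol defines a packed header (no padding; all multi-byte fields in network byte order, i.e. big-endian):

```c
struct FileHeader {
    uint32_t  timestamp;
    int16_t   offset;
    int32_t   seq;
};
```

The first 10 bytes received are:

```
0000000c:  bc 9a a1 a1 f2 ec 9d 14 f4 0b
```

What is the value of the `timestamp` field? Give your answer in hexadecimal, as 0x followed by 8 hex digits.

0xBC9AA1A1

`timestamp` is the first field, at byte offset 0, occupying 4 bytes.
Bytes at offsets 0..3: BC 9A A1 A1.
Big-endian: lowest address holds the most-significant byte.
The bytes are already most-significant first: 0xBC9AA1A1.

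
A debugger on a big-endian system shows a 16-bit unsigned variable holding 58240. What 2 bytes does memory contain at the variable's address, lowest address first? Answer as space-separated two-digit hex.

58240 in hexadecimal, padded to 16 bits, is 0xE380.
Split into bytes (most-significant first): E3 80.
Big-endian: lowest address holds the most-significant byte.
So the memory order matches the most-significant-first order: E3 80.

E3 80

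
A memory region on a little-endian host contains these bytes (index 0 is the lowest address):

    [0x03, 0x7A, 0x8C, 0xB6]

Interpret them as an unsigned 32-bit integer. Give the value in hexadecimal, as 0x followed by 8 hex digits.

Little-endian: lowest address holds the least-significant byte.
Reassemble most-significant byte first: B6 8C 7A 03 → 0xB68C7A03.

0xB68C7A03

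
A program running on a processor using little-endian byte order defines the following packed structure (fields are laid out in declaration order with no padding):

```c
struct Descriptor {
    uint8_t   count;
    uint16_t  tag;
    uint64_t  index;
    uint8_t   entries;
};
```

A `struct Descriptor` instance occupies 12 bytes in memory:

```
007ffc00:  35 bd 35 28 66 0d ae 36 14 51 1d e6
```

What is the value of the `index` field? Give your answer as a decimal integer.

`index` follows `count` (1 B), `tag` (2 B), so it starts at offset 1 + 2 = 3 and occupies 8 bytes.
Bytes at offsets 3..10: 28 66 0D AE 36 14 51 1D.
Little-endian: lowest address holds the least-significant byte.
Reassemble most-significant byte first: 1D 51 14 36 AE 0D 66 28 → 0x1D511436AE0D6628.
0x1D511436AE0D6628 = 2112491925294376488.

2112491925294376488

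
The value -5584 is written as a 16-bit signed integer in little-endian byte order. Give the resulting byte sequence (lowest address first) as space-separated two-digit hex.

30 EA

Two's complement of -5584 in 16 bits: 5584 = 0x15D0; invert → 0xEA2F; add 1 → 0xEA30.
Split into bytes (most-significant first): EA 30.
Little-endian stores the least-significant byte at the lowest address.
So at ascending addresses the bytes are 30 EA.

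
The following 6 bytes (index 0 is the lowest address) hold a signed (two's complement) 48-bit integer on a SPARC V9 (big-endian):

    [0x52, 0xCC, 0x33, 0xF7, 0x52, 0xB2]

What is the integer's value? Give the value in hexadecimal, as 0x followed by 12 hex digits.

In big-endian order the high byte comes first in memory.
The bytes are already most-significant first: 0x52CC33F752B2.

0x52CC33F752B2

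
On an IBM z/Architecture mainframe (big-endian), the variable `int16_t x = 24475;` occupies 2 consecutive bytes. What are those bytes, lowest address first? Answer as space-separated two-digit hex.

5F 9B

24475 in hexadecimal, padded to 16 bits, is 0x5F9B.
Split into bytes (most-significant first): 5F 9B.
In big-endian order the high byte comes first in memory.
So the memory order matches the most-significant-first order: 5F 9B.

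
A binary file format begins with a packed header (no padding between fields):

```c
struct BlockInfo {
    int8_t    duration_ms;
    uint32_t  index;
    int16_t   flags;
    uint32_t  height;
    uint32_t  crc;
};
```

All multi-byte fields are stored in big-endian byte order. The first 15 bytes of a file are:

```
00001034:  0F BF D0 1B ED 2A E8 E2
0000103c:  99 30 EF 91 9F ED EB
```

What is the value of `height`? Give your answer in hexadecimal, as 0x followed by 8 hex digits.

`height` follows `duration_ms` (1 B), `index` (4 B), `flags` (2 B), so it starts at offset 1 + 4 + 2 = 7 and occupies 4 bytes.
Bytes at offsets 7..10: E2 99 30 EF.
Big-endian stores the most-significant byte at the lowest address.
The bytes are already most-significant first: 0xE29930EF.

0xE29930EF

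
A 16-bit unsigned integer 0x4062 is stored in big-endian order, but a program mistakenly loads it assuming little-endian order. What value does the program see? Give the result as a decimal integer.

25152

Stored big-endian, the bytes at ascending addresses are 40 62.
Read back as little-endian, the first byte is least significant, giving 0x6240.
0x6240 = 25152.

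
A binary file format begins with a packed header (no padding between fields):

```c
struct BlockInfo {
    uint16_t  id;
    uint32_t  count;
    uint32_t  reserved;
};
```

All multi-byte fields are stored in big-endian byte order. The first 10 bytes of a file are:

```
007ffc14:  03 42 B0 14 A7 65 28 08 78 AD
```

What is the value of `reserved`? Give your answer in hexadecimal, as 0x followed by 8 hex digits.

`reserved` follows `id` (2 B), `count` (4 B), so it starts at offset 2 + 4 = 6 and occupies 4 bytes.
Bytes at offsets 6..9: 28 08 78 AD.
Big-endian: lowest address holds the most-significant byte.
The bytes are already most-significant first: 0x280878AD.

0x280878AD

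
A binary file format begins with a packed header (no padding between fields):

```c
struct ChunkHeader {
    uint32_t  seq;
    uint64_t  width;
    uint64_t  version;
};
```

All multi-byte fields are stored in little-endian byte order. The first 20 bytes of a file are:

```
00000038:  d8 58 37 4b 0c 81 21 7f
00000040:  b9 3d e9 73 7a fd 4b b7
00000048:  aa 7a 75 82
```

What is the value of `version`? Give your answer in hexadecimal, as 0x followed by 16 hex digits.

`version` follows `seq` (4 B), `width` (8 B), so it starts at offset 4 + 8 = 12 and occupies 8 bytes.
Bytes at offsets 12..19: 7A FD 4B B7 AA 7A 75 82.
In little-endian order the low byte comes first in memory.
Reassemble most-significant byte first: 82 75 7A AA B7 4B FD 7A → 0x82757AAAB74BFD7A.

0x82757AAAB74BFD7A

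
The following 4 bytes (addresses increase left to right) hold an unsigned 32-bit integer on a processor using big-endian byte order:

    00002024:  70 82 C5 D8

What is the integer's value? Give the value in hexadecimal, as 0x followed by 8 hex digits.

0x7082C5D8

Big-endian: lowest address holds the most-significant byte.
The bytes are already most-significant first: 0x7082C5D8.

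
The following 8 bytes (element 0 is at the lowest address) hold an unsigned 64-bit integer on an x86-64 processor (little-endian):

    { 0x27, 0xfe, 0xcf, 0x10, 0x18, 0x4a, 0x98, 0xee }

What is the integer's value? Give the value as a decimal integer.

17192573044708605479

Little-endian: lowest address holds the least-significant byte.
Reassemble most-significant byte first: EE 98 4A 18 10 CF FE 27 → 0xEE984A1810CFFE27.
0xEE984A1810CFFE27 = 17192573044708605479.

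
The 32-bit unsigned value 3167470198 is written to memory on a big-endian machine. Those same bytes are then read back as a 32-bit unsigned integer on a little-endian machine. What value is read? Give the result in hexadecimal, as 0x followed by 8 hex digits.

0x76C2CBBC

3167470198 in 32-bit hexadecimal is 0xBCCBC276.
Stored big-endian, the bytes at ascending addresses are BC CB C2 76.
Read back as little-endian, the first byte is least significant, giving 0x76C2CBBC.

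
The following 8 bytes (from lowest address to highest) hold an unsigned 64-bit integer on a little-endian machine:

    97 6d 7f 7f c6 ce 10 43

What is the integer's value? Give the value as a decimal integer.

Little-endian: lowest address holds the least-significant byte.
Reassemble most-significant byte first: 43 10 CE C6 7F 7F 6D 97 → 0x4310CEC67F7F6D97.
0x4310CEC67F7F6D97 = 4832589752106446231.

4832589752106446231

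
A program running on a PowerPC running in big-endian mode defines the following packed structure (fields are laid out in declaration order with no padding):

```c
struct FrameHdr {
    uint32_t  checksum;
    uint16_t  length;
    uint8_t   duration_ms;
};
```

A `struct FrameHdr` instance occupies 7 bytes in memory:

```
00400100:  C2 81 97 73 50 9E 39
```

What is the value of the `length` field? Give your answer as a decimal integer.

20638

`length` follows `checksum` (4 bytes), so it starts at byte offset 4 and occupies 2 bytes.
Bytes at offsets 4..5: 50 9E.
Big-endian stores the most-significant byte at the lowest address.
The bytes are already most-significant first: 0x509E.
0x509E = 20638.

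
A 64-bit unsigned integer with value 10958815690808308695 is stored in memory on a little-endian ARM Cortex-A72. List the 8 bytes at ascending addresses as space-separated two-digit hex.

10958815690808308695 in hexadecimal, padded to 64 bits, is 0x981588CEF99B33D7.
Split into bytes (most-significant first): 98 15 88 CE F9 9B 33 D7.
In little-endian order the low byte comes first in memory.
So at ascending addresses the bytes are D7 33 9B F9 CE 88 15 98.

D7 33 9B F9 CE 88 15 98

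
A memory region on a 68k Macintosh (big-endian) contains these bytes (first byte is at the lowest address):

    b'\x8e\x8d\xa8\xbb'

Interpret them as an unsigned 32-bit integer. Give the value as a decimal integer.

2391648443

In big-endian order the high byte comes first in memory.
The bytes are already most-significant first: 0x8E8DA8BB.
0x8E8DA8BB = 2391648443.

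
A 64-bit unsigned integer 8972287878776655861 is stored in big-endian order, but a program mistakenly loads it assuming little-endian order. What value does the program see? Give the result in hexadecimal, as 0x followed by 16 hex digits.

0xF58F06DD49F8837C

8972287878776655861 in 64-bit hexadecimal is 0x7C83F849DD068FF5.
Stored big-endian, the bytes at ascending addresses are 7C 83 F8 49 DD 06 8F F5.
Read back as little-endian, the first byte is least significant, giving 0xF58F06DD49F8837C.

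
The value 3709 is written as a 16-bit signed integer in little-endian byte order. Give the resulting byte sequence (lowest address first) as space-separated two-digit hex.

3709 in hexadecimal, padded to 16 bits, is 0x0E7D.
Split into bytes (most-significant first): 0E 7D.
Little-endian: lowest address holds the least-significant byte.
So at ascending addresses the bytes are 7D 0E.

7D 0E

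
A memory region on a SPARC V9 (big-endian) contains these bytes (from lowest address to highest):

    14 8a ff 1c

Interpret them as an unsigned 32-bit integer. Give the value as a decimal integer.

In big-endian order the high byte comes first in memory.
The bytes are already most-significant first: 0x148AFF1C.
0x148AFF1C = 344653596.

344653596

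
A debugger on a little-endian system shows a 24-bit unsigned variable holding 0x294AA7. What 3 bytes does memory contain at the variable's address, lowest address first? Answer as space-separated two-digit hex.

Split into bytes (most-significant first): 29 4A A7.
Little-endian: lowest address holds the least-significant byte.
So at ascending addresses the bytes are A7 4A 29.

A7 4A 29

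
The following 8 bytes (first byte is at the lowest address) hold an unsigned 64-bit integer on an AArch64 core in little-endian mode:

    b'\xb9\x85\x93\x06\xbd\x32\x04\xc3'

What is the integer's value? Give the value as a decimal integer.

14052412524743329209

In little-endian order the low byte comes first in memory.
Reassemble most-significant byte first: C3 04 32 BD 06 93 85 B9 → 0xC30432BD069385B9.
0xC30432BD069385B9 = 14052412524743329209.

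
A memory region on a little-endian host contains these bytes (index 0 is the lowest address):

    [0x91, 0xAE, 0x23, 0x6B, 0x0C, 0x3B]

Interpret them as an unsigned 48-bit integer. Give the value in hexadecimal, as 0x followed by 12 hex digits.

0x3B0C6B23AE91

In little-endian order the low byte comes first in memory.
Reassemble most-significant byte first: 3B 0C 6B 23 AE 91 → 0x3B0C6B23AE91.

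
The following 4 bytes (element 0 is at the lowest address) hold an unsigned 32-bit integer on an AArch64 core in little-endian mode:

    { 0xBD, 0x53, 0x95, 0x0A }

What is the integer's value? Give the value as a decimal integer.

Little-endian stores the least-significant byte at the lowest address.
Reassemble most-significant byte first: 0A 95 53 BD → 0x0A9553BD.
0x0A9553BD = 177558461.

177558461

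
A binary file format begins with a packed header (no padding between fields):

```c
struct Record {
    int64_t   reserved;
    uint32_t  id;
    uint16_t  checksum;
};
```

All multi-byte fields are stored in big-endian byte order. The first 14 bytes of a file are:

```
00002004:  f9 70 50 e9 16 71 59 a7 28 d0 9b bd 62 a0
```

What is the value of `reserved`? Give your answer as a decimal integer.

`reserved` is the first field, at byte offset 0, occupying 8 bytes.
Bytes at offsets 0..7: F9 70 50 E9 16 71 59 A7.
Big-endian: lowest address holds the most-significant byte.
The bytes are already most-significant first: 0xF97050E9167159A7.
Top bit is set, so as a signed 64-bit value this is 0xF97050E9167159A7 − 2^64 = -472788998839772761.

-472788998839772761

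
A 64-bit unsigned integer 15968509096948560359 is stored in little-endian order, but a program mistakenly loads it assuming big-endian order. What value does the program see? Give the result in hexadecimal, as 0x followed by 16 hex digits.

15968509096948560359 in 64-bit hexadecimal is 0xDD9B8A6B3C3671E7.
Stored little-endian, the bytes at ascending addresses are E7 71 36 3C 6B 8A 9B DD.
Read back as big-endian, the last byte is least significant, giving 0xE771363C6B8A9BDD.

0xE771363C6B8A9BDD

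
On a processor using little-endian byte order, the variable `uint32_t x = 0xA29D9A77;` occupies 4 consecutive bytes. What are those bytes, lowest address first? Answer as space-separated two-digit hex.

77 9A 9D A2

Split into bytes (most-significant first): A2 9D 9A 77.
Little-endian stores the least-significant byte at the lowest address.
So at ascending addresses the bytes are 77 9A 9D A2.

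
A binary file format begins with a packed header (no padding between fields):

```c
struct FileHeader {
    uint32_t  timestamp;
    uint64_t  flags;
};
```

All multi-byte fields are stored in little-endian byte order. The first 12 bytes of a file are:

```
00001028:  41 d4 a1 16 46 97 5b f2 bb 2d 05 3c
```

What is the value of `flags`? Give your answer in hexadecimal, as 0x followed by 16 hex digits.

`flags` follows `timestamp` (4 bytes), so it starts at byte offset 4 and occupies 8 bytes.
Bytes at offsets 4..11: 46 97 5B F2 BB 2D 05 3C.
Little-endian: lowest address holds the least-significant byte.
Reassemble most-significant byte first: 3C 05 2D BB F2 5B 97 46 → 0x3C052DBBF25B9746.

0x3C052DBBF25B9746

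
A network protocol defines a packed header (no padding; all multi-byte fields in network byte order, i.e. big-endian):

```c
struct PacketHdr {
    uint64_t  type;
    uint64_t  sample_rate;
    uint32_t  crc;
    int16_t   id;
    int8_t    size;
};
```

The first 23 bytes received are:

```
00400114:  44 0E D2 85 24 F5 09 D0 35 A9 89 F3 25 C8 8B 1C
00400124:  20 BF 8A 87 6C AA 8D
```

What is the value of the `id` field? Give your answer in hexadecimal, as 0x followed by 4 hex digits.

0x6CAA

`id` follows `type` (8 B), `sample_rate` (8 B), `crc` (4 B), so it starts at offset 8 + 8 + 4 = 20 and occupies 2 bytes.
Bytes at offsets 20..21: 6C AA.
Big-endian stores the most-significant byte at the lowest address.
The bytes are already most-significant first: 0x6CAA.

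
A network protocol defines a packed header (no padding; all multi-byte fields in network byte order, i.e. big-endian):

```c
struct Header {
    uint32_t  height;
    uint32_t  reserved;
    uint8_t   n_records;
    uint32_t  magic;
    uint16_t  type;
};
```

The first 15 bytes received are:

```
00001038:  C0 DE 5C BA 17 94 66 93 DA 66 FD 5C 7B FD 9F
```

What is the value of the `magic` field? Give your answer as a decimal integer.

`magic` follows `height` (4 B), `reserved` (4 B), `n_records` (1 B), so it starts at offset 4 + 4 + 1 = 9 and occupies 4 bytes.
Bytes at offsets 9..12: 66 FD 5C 7B.
Big-endian: lowest address holds the most-significant byte.
The bytes are already most-significant first: 0x66FD5C7B.
0x66FD5C7B = 1727880315.

1727880315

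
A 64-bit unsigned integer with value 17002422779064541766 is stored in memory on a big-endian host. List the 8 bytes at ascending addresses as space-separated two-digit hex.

EB F4 BD 6F 53 26 E2 46

17002422779064541766 in hexadecimal, padded to 64 bits, is 0xEBF4BD6F5326E246.
Split into bytes (most-significant first): EB F4 BD 6F 53 26 E2 46.
In big-endian order the high byte comes first in memory.
So the memory order matches the most-significant-first order: EB F4 BD 6F 53 26 E2 46.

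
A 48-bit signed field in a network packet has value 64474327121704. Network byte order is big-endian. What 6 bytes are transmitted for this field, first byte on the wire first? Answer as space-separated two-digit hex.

64474327121704 in hexadecimal, padded to 48 bits, is 0x3AA3995D7F28.
Split into bytes (most-significant first): 3A A3 99 5D 7F 28.
In big-endian order the high byte comes first in memory.
So the memory order matches the most-significant-first order: 3A A3 99 5D 7F 28.

3A A3 99 5D 7F 28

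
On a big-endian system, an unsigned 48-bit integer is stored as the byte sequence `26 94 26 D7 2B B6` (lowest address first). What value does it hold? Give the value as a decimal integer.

42417748650934

Big-endian: lowest address holds the most-significant byte.
The bytes are already most-significant first: 0x269426D72BB6.
0x269426D72BB6 = 42417748650934.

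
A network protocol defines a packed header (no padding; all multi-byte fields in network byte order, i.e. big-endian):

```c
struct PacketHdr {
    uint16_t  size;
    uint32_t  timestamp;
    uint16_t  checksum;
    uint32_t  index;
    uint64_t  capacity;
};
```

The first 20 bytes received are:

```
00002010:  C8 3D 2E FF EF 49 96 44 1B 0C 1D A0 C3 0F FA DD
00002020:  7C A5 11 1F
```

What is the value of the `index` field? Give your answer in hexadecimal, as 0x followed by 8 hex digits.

0x1B0C1DA0

`index` follows `size` (2 B), `timestamp` (4 B), `checksum` (2 B), so it starts at offset 2 + 4 + 2 = 8 and occupies 4 bytes.
Bytes at offsets 8..11: 1B 0C 1D A0.
Big-endian: lowest address holds the most-significant byte.
The bytes are already most-significant first: 0x1B0C1DA0.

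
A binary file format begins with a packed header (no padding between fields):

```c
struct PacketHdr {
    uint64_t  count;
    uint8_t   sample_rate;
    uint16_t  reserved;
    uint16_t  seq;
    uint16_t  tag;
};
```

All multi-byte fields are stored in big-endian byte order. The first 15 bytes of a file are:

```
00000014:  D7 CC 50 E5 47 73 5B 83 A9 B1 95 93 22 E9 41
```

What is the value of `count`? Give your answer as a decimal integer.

15549892559079955331

`count` is the first field, at byte offset 0, occupying 8 bytes.
Bytes at offsets 0..7: D7 CC 50 E5 47 73 5B 83.
In big-endian order the high byte comes first in memory.
The bytes are already most-significant first: 0xD7CC50E547735B83.
0xD7CC50E547735B83 = 15549892559079955331.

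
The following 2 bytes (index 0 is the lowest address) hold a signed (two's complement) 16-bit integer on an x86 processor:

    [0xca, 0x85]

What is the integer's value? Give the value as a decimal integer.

Little-endian stores the least-significant byte at the lowest address.
Reassemble most-significant byte first: 85 CA → 0x85CA.
Top bit is set, so as a signed 16-bit value this is 0x85CA − 2^16 = -31286.

-31286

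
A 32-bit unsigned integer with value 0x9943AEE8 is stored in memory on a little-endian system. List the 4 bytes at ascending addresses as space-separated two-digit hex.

Split into bytes (most-significant first): 99 43 AE E8.
Little-endian: lowest address holds the least-significant byte.
So at ascending addresses the bytes are E8 AE 43 99.

E8 AE 43 99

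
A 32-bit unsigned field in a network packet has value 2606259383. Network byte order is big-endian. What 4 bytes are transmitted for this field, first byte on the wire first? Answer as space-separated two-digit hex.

9B 58 5C B7

2606259383 in hexadecimal, padded to 32 bits, is 0x9B585CB7.
Split into bytes (most-significant first): 9B 58 5C B7.
Big-endian: lowest address holds the most-significant byte.
So the memory order matches the most-significant-first order: 9B 58 5C B7.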